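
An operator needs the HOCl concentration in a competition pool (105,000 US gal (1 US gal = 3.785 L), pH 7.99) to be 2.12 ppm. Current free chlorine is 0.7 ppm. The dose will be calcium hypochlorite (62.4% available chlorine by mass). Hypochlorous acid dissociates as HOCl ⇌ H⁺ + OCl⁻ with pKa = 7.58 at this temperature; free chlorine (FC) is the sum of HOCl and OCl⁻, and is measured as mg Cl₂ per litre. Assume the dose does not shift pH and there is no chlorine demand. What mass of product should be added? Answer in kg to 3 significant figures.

Volume: 105,000 US gal × 3.785 L/gal = 397,425 L.
[OCl⁻]/[HOCl] = 10^(pH − pKa) = 10^(7.99 − 7.58) = 2.57; fraction as HOCl = 1/(1 + 2.57) = 0.2801.
Free chlorine required for 2.12 ppm HOCl: 2.12 / 0.2801 = 7.569 ppm.
FC to add: 7.569 − 0.7 = 6.869 mg/L as Cl₂.
Cl₂ equivalent: 6.869 mg/L × 397,425 L = 2730 g.
Product at 62.4% available Cl: 2730 / 0.624 = 4375 g.

4.38 kg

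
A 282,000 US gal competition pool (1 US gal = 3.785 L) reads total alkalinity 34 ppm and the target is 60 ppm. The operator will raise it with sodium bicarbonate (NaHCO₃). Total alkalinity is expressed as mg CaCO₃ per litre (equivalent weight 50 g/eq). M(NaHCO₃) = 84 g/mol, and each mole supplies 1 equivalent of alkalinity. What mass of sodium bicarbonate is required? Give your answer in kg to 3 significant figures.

46.6 kg

Volume: 282,000 US gal × 3.785 L/gal = 1,067,370 L.
Alkalinity to add: (60 − 34) = 26 mg/L as CaCO₃ × 1,067,370 L = 27,750 g as CaCO₃.
Equivalents: 27,750 g ÷ 50 g/eq = 555 eq.
NaHCO₃ supplies 1 eq per mole → 555 mol.
Mass: 555 mol × 84 g/mol = 46,620 g.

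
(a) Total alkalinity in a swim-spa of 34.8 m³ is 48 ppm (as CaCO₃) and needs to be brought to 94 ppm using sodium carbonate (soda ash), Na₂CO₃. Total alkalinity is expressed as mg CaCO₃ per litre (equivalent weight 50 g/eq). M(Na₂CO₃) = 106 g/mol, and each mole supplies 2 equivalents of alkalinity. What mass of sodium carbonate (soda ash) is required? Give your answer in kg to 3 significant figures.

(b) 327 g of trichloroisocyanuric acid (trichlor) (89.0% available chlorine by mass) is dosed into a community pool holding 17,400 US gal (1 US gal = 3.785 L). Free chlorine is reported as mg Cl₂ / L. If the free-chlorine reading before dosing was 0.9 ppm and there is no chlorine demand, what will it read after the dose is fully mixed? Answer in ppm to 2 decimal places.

(a) 1.70 kg; (b) 5.32 ppm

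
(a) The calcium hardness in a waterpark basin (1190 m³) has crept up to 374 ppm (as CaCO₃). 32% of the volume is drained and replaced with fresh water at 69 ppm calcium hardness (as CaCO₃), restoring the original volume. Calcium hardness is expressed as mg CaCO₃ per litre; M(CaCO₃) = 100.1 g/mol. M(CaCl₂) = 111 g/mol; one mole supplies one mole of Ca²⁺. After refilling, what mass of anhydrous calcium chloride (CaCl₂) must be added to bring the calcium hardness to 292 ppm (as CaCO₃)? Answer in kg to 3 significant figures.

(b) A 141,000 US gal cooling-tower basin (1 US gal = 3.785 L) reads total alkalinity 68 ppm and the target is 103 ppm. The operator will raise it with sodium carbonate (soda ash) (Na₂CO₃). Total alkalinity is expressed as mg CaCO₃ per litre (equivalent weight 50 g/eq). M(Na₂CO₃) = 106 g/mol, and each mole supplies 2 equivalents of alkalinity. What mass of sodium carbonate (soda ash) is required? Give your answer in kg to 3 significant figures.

(a) 20.6 kg; (b) 19.8 kg

(a) Volume: 1190 m³ = 1,190,000 L.
(a) After draining 32% and refilling: 374 × 0.68 + 69 × 0.32 = 276.4 ppm.
(a) Deficit to target: 292 − 276.4 = 15.6 mg/L.
(a) As CaCO₃: 15.6 mg/L × 1,190,000 L = 18,560 g; ÷ 100.1 = 185.5 mol Ca²⁺.
(a) Mass: 185.5 × 111 = 20,590 g.

(b) Volume: 141,000 US gal × 3.785 L/gal = 533,685 L.
(b) Alkalinity to add: (103 − 68) = 35 mg/L as CaCO₃ × 533,685 L = 18,680 g as CaCO₃.
(b) Equivalents: 18,680 g ÷ 50 g/eq = 373.6 eq.
(b) Each mole of Na₂CO₃ supplies 2 eq, so 373.6 / 2 = 186.8 mol.
(b) Mass: 186.8 mol × 106 g/mol = 19,800 g.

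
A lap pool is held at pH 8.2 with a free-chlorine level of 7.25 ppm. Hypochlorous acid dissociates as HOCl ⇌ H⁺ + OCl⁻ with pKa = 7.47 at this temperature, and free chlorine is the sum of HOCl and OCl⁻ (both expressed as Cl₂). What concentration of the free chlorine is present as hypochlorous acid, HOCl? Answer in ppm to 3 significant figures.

[OCl⁻]/[HOCl] = 10^(pH − pKa) = 10^(8.2 − 7.47) = 10^0.73 = 5.37.
Fraction as HOCl = 1 / (1 + 5.37) = 0.157.
HOCl = 0.157 × 7.25 ppm = 1.138 ppm.

1.14 ppm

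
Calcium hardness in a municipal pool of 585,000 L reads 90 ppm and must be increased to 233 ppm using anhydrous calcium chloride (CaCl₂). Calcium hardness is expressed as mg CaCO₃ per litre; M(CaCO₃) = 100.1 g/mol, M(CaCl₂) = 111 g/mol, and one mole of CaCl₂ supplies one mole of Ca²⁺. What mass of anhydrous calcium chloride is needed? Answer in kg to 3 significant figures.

Hardness to add: (233 − 90) = 143 mg/L as CaCO₃ × 585,000 L = 83,660 g as CaCO₃.
Moles of Ca²⁺ (1 mol Ca²⁺ ≡ 1 mol CaCO₃): 83,660 / 100.1 g/mol = 835.7 mol.
Mass of CaCl₂: 835.7 × 111 = 92,760 g.

92.8 kg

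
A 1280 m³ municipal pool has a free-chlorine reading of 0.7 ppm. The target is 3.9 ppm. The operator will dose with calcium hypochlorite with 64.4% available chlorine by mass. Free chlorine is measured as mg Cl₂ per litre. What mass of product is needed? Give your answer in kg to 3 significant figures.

Volume: 1280 m³ = 1,280,000 L.
Chlorine deficit: 3.9 − 0.7 = 3.2 ppm = 3.2 mg/L as Cl₂.
Cl₂ equivalent needed: 3.2 mg/L × 1,280,000 L = 4,096,000 mg = 4096 g.
Product at 64.4% available chlorine: 4096 / 0.644 = 6360 g.

6.36 kg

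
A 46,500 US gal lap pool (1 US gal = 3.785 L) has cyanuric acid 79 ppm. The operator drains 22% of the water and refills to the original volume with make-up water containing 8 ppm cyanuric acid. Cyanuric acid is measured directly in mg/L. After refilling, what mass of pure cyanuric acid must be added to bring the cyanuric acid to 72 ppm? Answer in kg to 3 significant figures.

Volume: 46,500 US gal × 3.785 L/gal = 176,002 L.
After draining 22% and refilling: 79 × 0.78 + 8 × 0.22 = 63.38 ppm.
Deficit to target: 72 − 63.38 = 8.62 mg/L.
Mass: 8.62 mg/L × 176,002 L = 1517 g cyanuric acid.

1.52 kg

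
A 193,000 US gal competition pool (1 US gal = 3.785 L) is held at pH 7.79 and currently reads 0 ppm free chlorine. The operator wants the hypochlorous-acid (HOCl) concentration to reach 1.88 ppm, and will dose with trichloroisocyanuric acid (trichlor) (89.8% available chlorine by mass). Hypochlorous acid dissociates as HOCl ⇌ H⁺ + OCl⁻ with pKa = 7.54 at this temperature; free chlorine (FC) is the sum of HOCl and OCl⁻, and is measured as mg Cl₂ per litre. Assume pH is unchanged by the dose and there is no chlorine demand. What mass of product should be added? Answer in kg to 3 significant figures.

Volume: 193,000 US gal × 3.785 L/gal = 730,505 L.
[OCl⁻]/[HOCl] = 10^(pH − pKa) = 10^(7.79 − 7.54) = 1.778; fraction as HOCl = 1/(1 + 1.778) = 0.3599.
Free chlorine required for 1.88 ppm HOCl: 1.88 / 0.3599 = 5.223 ppm.
FC to add: 5.223 − 0 = 5.223 mg/L as Cl₂.
Cl₂ equivalent: 5.223 mg/L × 730,505 L = 3816 g.
Product at 89.8% available Cl: 3816 / 0.898 = 4249 g.

4.25 kg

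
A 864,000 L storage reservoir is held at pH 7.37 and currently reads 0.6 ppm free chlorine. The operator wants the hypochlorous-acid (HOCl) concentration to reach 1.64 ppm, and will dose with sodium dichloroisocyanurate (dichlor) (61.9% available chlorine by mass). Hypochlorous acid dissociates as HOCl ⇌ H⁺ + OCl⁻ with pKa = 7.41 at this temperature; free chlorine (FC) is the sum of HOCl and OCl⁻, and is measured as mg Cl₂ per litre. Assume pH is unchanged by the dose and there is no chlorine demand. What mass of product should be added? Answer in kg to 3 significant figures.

3.54 kg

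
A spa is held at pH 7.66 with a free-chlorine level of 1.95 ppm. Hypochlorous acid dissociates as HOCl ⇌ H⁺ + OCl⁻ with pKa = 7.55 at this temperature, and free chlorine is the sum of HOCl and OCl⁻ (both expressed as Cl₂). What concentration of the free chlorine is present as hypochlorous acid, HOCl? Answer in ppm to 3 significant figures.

0.852 ppm

[OCl⁻]/[HOCl] = 10^(pH − pKa) = 10^(7.66 − 7.55) = 10^0.11 = 1.288.
Fraction as HOCl = 1 / (1 + 1.288) = 0.437.
HOCl = 0.437 × 1.95 ppm = 0.8522 ppm.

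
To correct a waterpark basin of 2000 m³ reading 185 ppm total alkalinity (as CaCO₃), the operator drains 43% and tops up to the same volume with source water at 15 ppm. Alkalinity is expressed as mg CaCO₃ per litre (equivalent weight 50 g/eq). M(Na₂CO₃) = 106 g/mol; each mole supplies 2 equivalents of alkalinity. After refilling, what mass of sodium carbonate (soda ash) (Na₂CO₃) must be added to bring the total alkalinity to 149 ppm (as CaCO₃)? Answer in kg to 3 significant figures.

78.7 kg

Volume: 2000 m³ = 2,000,000 L.
After draining 43% and refilling: 185 × 0.57 + 15 × 0.43 = 111.9 ppm.
Deficit to target: 149 − 111.9 = 37.1 mg/L.
As CaCO₃: 37.1 mg/L × 2,000,000 L = 74,200 g; ÷ 50 g/eq ÷ 2 = 742 mol Na₂CO₃.
Mass: 742 × 106 = 78,650 g.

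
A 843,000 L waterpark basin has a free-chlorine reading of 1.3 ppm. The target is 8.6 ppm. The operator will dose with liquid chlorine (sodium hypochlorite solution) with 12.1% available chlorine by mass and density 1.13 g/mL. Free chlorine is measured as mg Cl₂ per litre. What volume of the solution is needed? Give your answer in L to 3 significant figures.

Chlorine deficit: 8.6 − 1.3 = 7.3 ppm = 7.3 mg/L as Cl₂.
Cl₂ equivalent needed: 7.3 mg/L × 843,000 L = 6,154,000 mg = 6154 g.
Product at 12.1% available chlorine: 6154 / 0.121 = 50,860 g.
Volume at density 1.13 g/mL: 50,860 g ÷ 1.13 g/mL = 45,010 mL.

45.0 L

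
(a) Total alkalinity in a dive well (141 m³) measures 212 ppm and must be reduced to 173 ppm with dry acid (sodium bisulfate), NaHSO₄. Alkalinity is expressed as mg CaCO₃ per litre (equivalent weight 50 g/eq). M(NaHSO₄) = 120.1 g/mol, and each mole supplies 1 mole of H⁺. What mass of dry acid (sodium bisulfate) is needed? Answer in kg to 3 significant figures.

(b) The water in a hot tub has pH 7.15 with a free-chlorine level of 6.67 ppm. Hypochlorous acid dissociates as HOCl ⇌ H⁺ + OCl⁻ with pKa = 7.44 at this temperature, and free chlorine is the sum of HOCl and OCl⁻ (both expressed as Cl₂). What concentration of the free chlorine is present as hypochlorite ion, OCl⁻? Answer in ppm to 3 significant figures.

(a) Volume: 141 m³ = 141,000 L.
(a) Alkalinity to neutralize: (212 − 173) = 39 mg/L as CaCO₃ × 141,000 L = 5499 g as CaCO₃.
(a) Equivalents of H⁺ required: 5499 ÷ 50 g/eq = 110 eq = 110 mol NaHSO₄.
(a) Mass of NaHSO₄: 110 × 120.1 = 13,210 g.

(b) [OCl⁻]/[HOCl] = 10^(pH − pKa) = 10^(7.15 − 7.44) = 10^-0.29 = 0.5129.
(b) Fraction as HOCl = 1 / (1 + 0.5129) = 0.661.
(b) OCl⁻ = (1 − 0.661) × 6.67 ppm = 2.261 ppm.

(a) 13.2 kg; (b) 2.26 ppm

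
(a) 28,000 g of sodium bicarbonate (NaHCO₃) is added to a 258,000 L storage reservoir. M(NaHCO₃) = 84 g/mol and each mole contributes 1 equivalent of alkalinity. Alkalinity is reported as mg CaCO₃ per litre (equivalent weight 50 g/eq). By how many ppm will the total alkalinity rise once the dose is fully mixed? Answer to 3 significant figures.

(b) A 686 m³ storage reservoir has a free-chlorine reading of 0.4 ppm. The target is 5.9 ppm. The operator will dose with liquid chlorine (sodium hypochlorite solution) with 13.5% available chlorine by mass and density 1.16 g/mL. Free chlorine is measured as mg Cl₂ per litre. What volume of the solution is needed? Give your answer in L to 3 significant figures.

(a) Moles of NaHCO₃: 28,000 g ÷ 84 g/mol = 333.3 mol → 333.3 eq of alkalinity.
(a) As CaCO₃: 333.3 eq × 50 g/eq = 16,670 g.
(a) Rise: 16,670 g / 258,000 L × 1000 = 64.6 mg/L.

(b) Volume: 686 m³ = 686,000 L.
(b) Chlorine deficit: 5.9 − 0.4 = 5.5 ppm = 5.5 mg/L as Cl₂.
(b) Cl₂ equivalent needed: 5.5 mg/L × 686,000 L = 3,773,000 mg = 3773 g.
(b) Product at 13.5% available chlorine: 3773 / 0.135 = 27,950 g.
(b) Volume at density 1.16 g/mL: 27,950 g ÷ 1.16 g/mL = 24,090 mL.

(a) 64.6 ppm; (b) 24.1 L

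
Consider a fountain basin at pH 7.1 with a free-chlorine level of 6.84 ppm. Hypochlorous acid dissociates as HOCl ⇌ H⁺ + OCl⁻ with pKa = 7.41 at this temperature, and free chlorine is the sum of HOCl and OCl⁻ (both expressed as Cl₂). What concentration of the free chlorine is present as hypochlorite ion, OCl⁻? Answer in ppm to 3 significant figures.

[OCl⁻]/[HOCl] = 10^(pH − pKa) = 10^(7.1 − 7.41) = 10^-0.31 = 0.4898.
Fraction as HOCl = 1 / (1 + 0.4898) = 0.6712.
OCl⁻ = (1 − 0.6712) × 6.84 ppm = 2.249 ppm.

2.25 ppm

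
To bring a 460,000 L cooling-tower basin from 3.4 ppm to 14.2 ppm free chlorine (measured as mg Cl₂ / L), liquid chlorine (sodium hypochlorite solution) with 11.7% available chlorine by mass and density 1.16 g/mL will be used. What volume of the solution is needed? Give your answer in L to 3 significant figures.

Chlorine deficit: 14.2 − 3.4 = 10.8 ppm = 10.8 mg/L as Cl₂.
Cl₂ equivalent needed: 10.8 mg/L × 460,000 L = 4,968,000 mg = 4968 g.
Product at 11.7% available chlorine: 4968 / 0.117 = 42,460 g.
Volume at density 1.16 g/mL: 42,460 g ÷ 1.16 g/mL = 36,600 mL.

36.6 L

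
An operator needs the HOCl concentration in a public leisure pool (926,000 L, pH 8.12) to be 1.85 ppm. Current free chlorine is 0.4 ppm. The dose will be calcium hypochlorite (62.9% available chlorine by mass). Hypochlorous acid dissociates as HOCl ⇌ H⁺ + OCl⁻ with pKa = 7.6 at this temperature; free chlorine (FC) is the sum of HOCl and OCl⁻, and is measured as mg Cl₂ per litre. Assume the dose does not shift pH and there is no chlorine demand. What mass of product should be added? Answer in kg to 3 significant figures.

11.2 kg

[OCl⁻]/[HOCl] = 10^(pH − pKa) = 10^(8.12 − 7.6) = 3.311; fraction as HOCl = 1/(1 + 3.311) = 0.2319.
Free chlorine required for 1.85 ppm HOCl: 1.85 / 0.2319 = 7.976 ppm.
FC to add: 7.976 − 0.4 = 7.576 mg/L as Cl₂.
Cl₂ equivalent: 7.576 mg/L × 926,000 L = 7015 g.
Product at 62.9% available Cl: 7015 / 0.629 = 11,150 g.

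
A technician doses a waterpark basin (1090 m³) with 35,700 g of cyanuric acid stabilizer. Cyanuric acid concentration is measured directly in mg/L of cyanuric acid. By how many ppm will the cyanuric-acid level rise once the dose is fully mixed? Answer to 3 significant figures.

32.8 ppm

Volume: 1090 m³ = 1,090,000 L.
Rise: 35,700 g / 1,090,000 L × 1000 = 32.75 mg/L.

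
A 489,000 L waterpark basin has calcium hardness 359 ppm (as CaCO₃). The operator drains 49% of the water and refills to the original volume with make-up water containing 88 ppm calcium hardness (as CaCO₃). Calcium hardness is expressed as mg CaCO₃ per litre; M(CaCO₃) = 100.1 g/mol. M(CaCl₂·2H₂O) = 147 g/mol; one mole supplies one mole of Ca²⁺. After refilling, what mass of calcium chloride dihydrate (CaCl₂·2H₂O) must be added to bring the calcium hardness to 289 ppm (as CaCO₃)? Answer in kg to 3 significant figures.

After draining 49% and refilling: 359 × 0.51 + 88 × 0.49 = 226.21 ppm.
Deficit to target: 289 − 226.21 = 62.79 mg/L.
As CaCO₃: 62.79 mg/L × 489,000 L = 30,700 g; ÷ 100.1 = 306.7 mol Ca²⁺.
Mass: 306.7 × 147 = 45,090 g.

45.1 kg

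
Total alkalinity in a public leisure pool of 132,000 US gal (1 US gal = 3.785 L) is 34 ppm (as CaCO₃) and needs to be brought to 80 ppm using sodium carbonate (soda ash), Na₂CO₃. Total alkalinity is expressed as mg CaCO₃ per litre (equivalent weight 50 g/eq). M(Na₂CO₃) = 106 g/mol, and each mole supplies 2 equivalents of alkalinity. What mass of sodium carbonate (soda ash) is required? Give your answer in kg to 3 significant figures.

24.4 kg

Volume: 132,000 US gal × 3.785 L/gal = 499,620 L.
Alkalinity to add: (80 − 34) = 46 mg/L as CaCO₃ × 499,620 L = 22,980 g as CaCO₃.
Equivalents: 22,980 g ÷ 50 g/eq = 459.7 eq.
Each mole of Na₂CO₃ supplies 2 eq, so 459.7 / 2 = 229.8 mol.
Mass: 229.8 mol × 106 g/mol = 24,360 g.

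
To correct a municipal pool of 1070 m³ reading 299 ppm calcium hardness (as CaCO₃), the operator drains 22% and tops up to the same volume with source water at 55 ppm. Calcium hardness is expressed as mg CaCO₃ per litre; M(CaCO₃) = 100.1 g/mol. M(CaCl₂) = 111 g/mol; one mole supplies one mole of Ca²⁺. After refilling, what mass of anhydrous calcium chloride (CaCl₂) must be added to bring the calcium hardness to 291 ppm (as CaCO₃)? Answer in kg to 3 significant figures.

Volume: 1070 m³ = 1,070,000 L.
After draining 22% and refilling: 299 × 0.78 + 55 × 0.22 = 245.32 ppm.
Deficit to target: 291 − 245.32 = 45.68 mg/L.
As CaCO₃: 45.68 mg/L × 1,070,000 L = 48,880 g; ÷ 100.1 = 488.3 mol Ca²⁺.
Mass: 488.3 × 111 = 54,200 g.

54.2 kg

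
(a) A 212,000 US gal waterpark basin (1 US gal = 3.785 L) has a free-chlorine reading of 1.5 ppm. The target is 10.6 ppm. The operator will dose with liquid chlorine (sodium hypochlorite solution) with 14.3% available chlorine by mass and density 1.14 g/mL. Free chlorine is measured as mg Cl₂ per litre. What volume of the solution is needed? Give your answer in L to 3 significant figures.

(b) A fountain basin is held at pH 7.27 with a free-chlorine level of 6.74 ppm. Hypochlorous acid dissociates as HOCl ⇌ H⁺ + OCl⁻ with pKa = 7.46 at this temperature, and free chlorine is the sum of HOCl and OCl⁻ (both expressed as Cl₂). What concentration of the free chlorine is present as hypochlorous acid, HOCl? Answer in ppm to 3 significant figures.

(a) 44.8 L; (b) 4.10 ppm

(a) Volume: 212,000 US gal × 3.785 L/gal = 802,420 L.
(a) Chlorine deficit: 10.6 − 1.5 = 9.1 ppm = 9.1 mg/L as Cl₂.
(a) Cl₂ equivalent needed: 9.1 mg/L × 802,420 L = 7,302,000 mg = 7302 g.
(a) Product at 14.3% available chlorine: 7302 / 0.143 = 51,060 g.
(a) Volume at density 1.14 g/mL: 51,060 g ÷ 1.14 g/mL = 44,790 mL.

(b) [OCl⁻]/[HOCl] = 10^(pH − pKa) = 10^(7.27 − 7.46) = 10^-0.19 = 0.6457.
(b) Fraction as HOCl = 1 / (1 + 0.6457) = 0.6077.
(b) HOCl = 0.6077 × 6.74 ppm = 4.096 ppm.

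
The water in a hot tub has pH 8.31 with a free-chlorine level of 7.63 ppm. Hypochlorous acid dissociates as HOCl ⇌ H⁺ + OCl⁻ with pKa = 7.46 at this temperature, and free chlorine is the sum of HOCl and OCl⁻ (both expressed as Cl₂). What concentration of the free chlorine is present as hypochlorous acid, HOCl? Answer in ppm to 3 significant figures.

0.944 ppm

[OCl⁻]/[HOCl] = 10^(pH − pKa) = 10^(8.31 − 7.46) = 10^0.85 = 7.079.
Fraction as HOCl = 1 / (1 + 7.079) = 0.1238.
HOCl = 0.1238 × 7.63 ppm = 0.9444 ppm.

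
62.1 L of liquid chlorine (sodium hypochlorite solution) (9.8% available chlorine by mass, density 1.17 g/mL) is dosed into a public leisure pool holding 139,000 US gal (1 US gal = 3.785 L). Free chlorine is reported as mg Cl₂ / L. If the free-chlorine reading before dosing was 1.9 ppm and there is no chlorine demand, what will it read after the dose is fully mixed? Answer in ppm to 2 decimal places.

15.43 ppm

Volume: 139,000 US gal × 3.785 L/gal = 526,115 L.
Mass of solution: 62.1 L × 1000 mL/L × 1.17 g/mL = 72,660 g.
Available chlorine delivered: 72,660 g × 0.098 = 7120 g as Cl₂.
Concentration rise: 7120 g / 526,115 L = 13.53 mg/L = 13.53 ppm.
Final FC: 1.9 + 13.53 = 15.43 ppm.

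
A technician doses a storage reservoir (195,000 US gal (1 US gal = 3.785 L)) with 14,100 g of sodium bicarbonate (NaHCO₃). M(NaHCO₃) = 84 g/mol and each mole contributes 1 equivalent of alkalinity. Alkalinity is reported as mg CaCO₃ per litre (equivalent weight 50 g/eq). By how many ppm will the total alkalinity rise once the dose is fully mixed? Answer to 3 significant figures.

Volume: 195,000 US gal × 3.785 L/gal = 738,075 L.
Moles of NaHCO₃: 14,100 g ÷ 84 g/mol = 167.9 mol → 167.9 eq of alkalinity.
As CaCO₃: 167.9 eq × 50 g/eq = 8393 g.
Rise: 8393 g / 738,075 L × 1000 = 11.37 mg/L.

11.4 ppm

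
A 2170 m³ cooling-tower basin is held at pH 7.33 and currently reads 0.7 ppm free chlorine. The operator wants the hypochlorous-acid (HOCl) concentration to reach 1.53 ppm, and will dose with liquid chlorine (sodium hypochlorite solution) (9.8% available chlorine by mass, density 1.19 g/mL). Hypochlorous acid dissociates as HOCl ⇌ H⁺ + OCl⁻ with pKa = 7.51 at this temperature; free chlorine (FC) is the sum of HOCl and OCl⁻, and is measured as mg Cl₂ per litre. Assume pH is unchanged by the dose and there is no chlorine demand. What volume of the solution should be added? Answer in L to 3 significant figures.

34.3 L

Volume: 2170 m³ = 2,170,000 L.
[OCl⁻]/[HOCl] = 10^(pH − pKa) = 10^(7.33 − 7.51) = 0.6607; fraction as HOCl = 1/(1 + 0.6607) = 0.6022.
Free chlorine required for 1.53 ppm HOCl: 1.53 / 0.6022 = 2.541 ppm.
FC to add: 2.541 − 0.7 = 1.841 mg/L as Cl₂.
Cl₂ equivalent: 1.841 mg/L × 2,170,000 L = 3995 g.
Product at 9.8% available Cl: 3995 / 0.098 = 40,760 g.
Volume: 40,760 g ÷ 1.19 g/mL = 34,250 mL.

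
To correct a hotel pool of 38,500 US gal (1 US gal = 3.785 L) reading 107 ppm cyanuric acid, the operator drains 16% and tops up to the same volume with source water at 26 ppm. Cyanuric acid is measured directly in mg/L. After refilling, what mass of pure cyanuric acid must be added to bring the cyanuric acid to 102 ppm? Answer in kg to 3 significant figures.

Volume: 38,500 US gal × 3.785 L/gal = 145,722 L.
After draining 16% and refilling: 107 × 0.84 + 26 × 0.16 = 94.04 ppm.
Deficit to target: 102 − 94.04 = 7.96 mg/L.
Mass: 7.96 mg/L × 145,722 L = 1160 g cyanuric acid.

1.16 kg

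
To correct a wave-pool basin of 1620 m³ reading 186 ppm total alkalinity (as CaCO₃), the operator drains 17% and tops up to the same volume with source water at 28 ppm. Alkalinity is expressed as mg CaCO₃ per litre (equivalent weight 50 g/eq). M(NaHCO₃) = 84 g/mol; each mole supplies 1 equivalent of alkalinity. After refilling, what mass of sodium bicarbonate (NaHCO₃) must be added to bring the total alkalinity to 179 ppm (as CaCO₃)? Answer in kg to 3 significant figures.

Volume: 1620 m³ = 1,620,000 L.
After draining 17% and refilling: 186 × 0.83 + 28 × 0.17 = 159.14 ppm.
Deficit to target: 179 − 159.14 = 19.86 mg/L.
As CaCO₃: 19.86 mg/L × 1,620,000 L = 32,170 g; ÷ 50 g/eq ÷ 1 = 643.5 mol NaHCO₃.
Mass: 643.5 × 84 = 54,050 g.

54.1 kg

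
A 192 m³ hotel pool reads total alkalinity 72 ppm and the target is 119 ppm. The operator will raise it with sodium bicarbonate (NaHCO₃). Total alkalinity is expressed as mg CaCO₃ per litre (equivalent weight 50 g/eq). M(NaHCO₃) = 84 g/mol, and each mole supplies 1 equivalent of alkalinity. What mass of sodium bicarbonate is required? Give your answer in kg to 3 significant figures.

15.2 kg

Volume: 192 m³ = 192,000 L.
Alkalinity to add: (119 − 72) = 47 mg/L as CaCO₃ × 192,000 L = 9024 g as CaCO₃.
Equivalents: 9024 g ÷ 50 g/eq = 180.5 eq.
NaHCO₃ supplies 1 eq per mole → 180.5 mol.
Mass: 180.5 mol × 84 g/mol = 15,160 g.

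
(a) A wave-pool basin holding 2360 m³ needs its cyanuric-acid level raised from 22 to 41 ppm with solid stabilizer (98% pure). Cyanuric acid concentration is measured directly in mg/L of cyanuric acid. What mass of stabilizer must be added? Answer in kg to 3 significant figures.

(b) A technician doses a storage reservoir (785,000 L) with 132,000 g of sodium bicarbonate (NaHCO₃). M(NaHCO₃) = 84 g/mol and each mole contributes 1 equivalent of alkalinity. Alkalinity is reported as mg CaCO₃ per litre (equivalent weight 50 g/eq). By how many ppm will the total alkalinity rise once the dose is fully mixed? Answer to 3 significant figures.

(a) 45.8 kg; (b) 100 ppm

(a) Volume: 2360 m³ = 2,360,000 L.
(a) CYA to add: (41 − 22) = 19 mg/L × 2,360,000 L = 44,840 g cyanuric acid.
(a) At 98% purity: 44,840 / 0.98 = 45,760 g product.

(b) Moles of NaHCO₃: 132,000 g ÷ 84 g/mol = 1571 mol → 1571 eq of alkalinity.
(b) As CaCO₃: 1571 eq × 50 g/eq = 78,570 g.
(b) Rise: 78,570 g / 785,000 L × 1000 = 100.1 mg/L.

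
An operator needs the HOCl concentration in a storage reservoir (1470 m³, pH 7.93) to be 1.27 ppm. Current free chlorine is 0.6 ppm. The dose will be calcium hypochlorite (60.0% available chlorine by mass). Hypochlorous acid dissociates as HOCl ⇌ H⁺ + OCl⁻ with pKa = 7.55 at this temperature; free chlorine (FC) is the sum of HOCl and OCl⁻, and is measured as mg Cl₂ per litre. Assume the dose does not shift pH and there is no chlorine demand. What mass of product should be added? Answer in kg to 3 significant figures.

9.11 kg

Volume: 1470 m³ = 1,470,000 L.
[OCl⁻]/[HOCl] = 10^(pH − pKa) = 10^(7.93 − 7.55) = 2.399; fraction as HOCl = 1/(1 + 2.399) = 0.2942.
Free chlorine required for 1.27 ppm HOCl: 1.27 / 0.2942 = 4.317 ppm.
FC to add: 4.317 − 0.6 = 3.717 mg/L as Cl₂.
Cl₂ equivalent: 3.717 mg/L × 1,470,000 L = 5463 g.
Product at 60.0% available Cl: 5463 / 0.6 = 9105 g.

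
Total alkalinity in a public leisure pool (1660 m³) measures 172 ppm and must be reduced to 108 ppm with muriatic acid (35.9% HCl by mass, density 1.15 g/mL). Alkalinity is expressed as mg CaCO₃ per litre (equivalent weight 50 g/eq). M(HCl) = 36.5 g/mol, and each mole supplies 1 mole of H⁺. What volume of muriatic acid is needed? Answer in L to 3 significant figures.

188 L

Volume: 1660 m³ = 1,660,000 L.
Alkalinity to neutralize: (172 − 108) = 64 mg/L as CaCO₃ × 1,660,000 L = 106,200 g as CaCO₃.
Equivalents of H⁺ required: 106,200 ÷ 50 g/eq = 2125 eq = 2125 mol HCl.
Mass of HCl: 2125 × 36.5 = 77,560 g.
Mass of 35.9% solution: 77,560 / 0.359 = 216,000 g.
Volume: 216,000 g ÷ 1.15 g/mL = 187,900 mL.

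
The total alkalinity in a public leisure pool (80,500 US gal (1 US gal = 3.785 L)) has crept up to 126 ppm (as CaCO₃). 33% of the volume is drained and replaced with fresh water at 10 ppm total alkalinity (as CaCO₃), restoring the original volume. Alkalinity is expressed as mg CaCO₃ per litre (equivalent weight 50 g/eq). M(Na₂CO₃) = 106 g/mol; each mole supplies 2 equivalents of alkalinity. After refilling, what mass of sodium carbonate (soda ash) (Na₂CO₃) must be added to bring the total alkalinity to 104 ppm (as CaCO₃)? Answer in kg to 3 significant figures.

Volume: 80,500 US gal × 3.785 L/gal = 304,692 L.
After draining 33% and refilling: 126 × 0.67 + 10 × 0.33 = 87.72 ppm.
Deficit to target: 104 − 87.72 = 16.28 mg/L.
As CaCO₃: 16.28 mg/L × 304,692 L = 4960 g; ÷ 50 g/eq ÷ 2 = 49.6 mol Na₂CO₃.
Mass: 49.6 × 106 = 5258 g.

5.26 kg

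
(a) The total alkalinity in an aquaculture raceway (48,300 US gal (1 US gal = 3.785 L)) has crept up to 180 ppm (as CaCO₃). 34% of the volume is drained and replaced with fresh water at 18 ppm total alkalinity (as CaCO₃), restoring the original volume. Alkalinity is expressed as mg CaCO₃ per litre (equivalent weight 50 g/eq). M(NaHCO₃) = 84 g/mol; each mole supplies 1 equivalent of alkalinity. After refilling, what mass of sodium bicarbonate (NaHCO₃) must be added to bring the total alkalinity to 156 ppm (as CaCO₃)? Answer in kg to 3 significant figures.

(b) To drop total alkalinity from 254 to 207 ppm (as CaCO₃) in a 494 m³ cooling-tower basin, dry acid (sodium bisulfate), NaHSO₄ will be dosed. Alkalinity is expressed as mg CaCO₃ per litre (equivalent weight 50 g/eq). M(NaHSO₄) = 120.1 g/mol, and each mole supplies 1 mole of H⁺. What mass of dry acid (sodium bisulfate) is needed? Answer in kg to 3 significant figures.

(a) 9.55 kg; (b) 55.8 kg

(a) Volume: 48,300 US gal × 3.785 L/gal = 182,816 L.
(a) After draining 34% and refilling: 180 × 0.66 + 18 × 0.34 = 124.92 ppm.
(a) Deficit to target: 156 − 124.92 = 31.08 mg/L.
(a) As CaCO₃: 31.08 mg/L × 182,816 L = 5682 g; ÷ 50 g/eq ÷ 1 = 113.6 mol NaHCO₃.
(a) Mass: 113.6 × 84 = 9546 g.

(b) Volume: 494 m³ = 494,000 L.
(b) Alkalinity to neutralize: (254 − 207) = 47 mg/L as CaCO₃ × 494,000 L = 23,220 g as CaCO₃.
(b) Equivalents of H⁺ required: 23,220 ÷ 50 g/eq = 464.4 eq = 464.4 mol NaHSO₄.
(b) Mass of NaHSO₄: 464.4 × 120.1 = 55,770 g.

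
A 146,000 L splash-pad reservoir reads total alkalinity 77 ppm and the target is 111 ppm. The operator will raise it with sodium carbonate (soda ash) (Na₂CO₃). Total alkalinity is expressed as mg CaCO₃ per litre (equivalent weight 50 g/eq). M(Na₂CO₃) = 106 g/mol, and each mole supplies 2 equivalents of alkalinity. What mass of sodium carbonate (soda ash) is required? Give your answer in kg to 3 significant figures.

5.26 kg

Alkalinity to add: (111 − 77) = 34 mg/L as CaCO₃ × 146,000 L = 4964 g as CaCO₃.
Equivalents: 4964 g ÷ 50 g/eq = 99.28 eq.
Each mole of Na₂CO₃ supplies 2 eq, so 99.28 / 2 = 49.64 mol.
Mass: 49.64 mol × 106 g/mol = 5262 g.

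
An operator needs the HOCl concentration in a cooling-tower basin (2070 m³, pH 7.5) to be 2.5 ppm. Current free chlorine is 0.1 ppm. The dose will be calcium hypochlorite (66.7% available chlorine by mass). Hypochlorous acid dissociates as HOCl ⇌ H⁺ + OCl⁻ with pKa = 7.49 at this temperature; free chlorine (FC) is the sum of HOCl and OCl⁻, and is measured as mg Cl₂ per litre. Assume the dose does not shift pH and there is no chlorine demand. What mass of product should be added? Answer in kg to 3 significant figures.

Volume: 2070 m³ = 2,070,000 L.
[OCl⁻]/[HOCl] = 10^(pH − pKa) = 10^(7.5 − 7.49) = 1.023; fraction as HOCl = 1/(1 + 1.023) = 0.4942.
Free chlorine required for 2.5 ppm HOCl: 2.5 / 0.4942 = 5.058 ppm.
FC to add: 5.058 − 0.1 = 4.958 mg/L as Cl₂.
Cl₂ equivalent: 4.958 mg/L × 2,070,000 L = 10,260 g.
Product at 66.7% available Cl: 10,260 / 0.667 = 15,390 g.

15.4 kg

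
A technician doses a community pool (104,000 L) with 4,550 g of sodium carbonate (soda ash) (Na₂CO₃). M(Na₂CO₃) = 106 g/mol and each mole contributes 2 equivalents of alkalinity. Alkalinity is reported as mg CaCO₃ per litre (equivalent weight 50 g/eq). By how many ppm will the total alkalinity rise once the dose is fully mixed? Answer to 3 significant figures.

41.3 ppm

Moles of Na₂CO₃: 4,550 g ÷ 106 g/mol = 42.92 mol → 85.85 eq of alkalinity.
As CaCO₃: 85.85 eq × 50 g/eq = 4292 g.
Rise: 4292 g / 104,000 L × 1000 = 41.27 mg/L.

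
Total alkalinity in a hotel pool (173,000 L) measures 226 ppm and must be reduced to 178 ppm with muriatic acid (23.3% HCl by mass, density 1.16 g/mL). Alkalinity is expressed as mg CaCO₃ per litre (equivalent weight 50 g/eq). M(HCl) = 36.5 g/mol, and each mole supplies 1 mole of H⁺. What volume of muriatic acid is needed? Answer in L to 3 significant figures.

Alkalinity to neutralize: (226 − 178) = 48 mg/L as CaCO₃ × 173,000 L = 8304 g as CaCO₃.
Equivalents of H⁺ required: 8304 ÷ 50 g/eq = 166.1 eq = 166.1 mol HCl.
Mass of HCl: 166.1 × 36.5 = 6062 g.
Mass of 23.3% solution: 6062 / 0.233 = 26,020 g.
Volume: 26,020 g ÷ 1.16 g/mL = 22,430 mL.

22.4 L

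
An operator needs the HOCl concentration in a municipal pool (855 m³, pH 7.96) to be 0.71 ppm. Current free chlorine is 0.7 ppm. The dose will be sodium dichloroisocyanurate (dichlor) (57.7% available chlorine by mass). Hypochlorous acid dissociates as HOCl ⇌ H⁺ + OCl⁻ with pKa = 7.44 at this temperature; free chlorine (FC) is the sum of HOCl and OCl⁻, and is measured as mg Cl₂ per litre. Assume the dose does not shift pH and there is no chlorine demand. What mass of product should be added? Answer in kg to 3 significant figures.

3.50 kg

Volume: 855 m³ = 855,000 L.
[OCl⁻]/[HOCl] = 10^(pH − pKa) = 10^(7.96 − 7.44) = 3.311; fraction as HOCl = 1/(1 + 3.311) = 0.2319.
Free chlorine required for 0.71 ppm HOCl: 0.71 / 0.2319 = 3.061 ppm.
FC to add: 3.061 − 0.7 = 2.361 mg/L as Cl₂.
Cl₂ equivalent: 2.361 mg/L × 855,000 L = 2019 g.
Product at 57.7% available Cl: 2019 / 0.577 = 3499 g.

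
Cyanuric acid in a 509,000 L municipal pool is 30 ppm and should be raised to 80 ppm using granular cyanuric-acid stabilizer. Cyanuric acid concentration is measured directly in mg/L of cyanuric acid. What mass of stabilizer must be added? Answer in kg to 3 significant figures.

25.4 kg

CYA to add: (80 − 30) = 50 mg/L × 509,000 L = 25,450 g cyanuric acid.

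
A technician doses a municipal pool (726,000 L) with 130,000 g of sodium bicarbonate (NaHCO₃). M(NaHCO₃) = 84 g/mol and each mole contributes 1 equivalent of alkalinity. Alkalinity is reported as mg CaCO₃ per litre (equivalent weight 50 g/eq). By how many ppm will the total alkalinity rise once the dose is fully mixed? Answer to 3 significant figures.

107 ppm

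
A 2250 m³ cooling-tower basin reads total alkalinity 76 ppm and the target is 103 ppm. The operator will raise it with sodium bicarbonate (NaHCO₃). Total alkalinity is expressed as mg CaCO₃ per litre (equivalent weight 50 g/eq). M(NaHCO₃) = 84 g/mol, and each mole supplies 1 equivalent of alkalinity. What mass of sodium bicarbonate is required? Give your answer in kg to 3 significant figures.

Volume: 2250 m³ = 2,250,000 L.
Alkalinity to add: (103 − 76) = 27 mg/L as CaCO₃ × 2,250,000 L = 60,750 g as CaCO₃.
Equivalents: 60,750 g ÷ 50 g/eq = 1215 eq.
NaHCO₃ supplies 1 eq per mole → 1215 mol.
Mass: 1215 mol × 84 g/mol = 102,100 g.

102 kg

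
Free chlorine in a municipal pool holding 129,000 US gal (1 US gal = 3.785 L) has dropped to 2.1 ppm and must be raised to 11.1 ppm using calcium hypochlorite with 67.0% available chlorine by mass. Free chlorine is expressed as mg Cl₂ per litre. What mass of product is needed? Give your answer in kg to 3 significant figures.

6.56 kg

Volume: 129,000 US gal × 3.785 L/gal = 488,265 L.
Chlorine deficit: 11.1 − 2.1 = 9 ppm = 9 mg/L as Cl₂.
Cl₂ equivalent needed: 9 mg/L × 488,265 L = 4,394,000 mg = 4394 g.
Product at 67.0% available chlorine: 4394 / 0.67 = 6559 g.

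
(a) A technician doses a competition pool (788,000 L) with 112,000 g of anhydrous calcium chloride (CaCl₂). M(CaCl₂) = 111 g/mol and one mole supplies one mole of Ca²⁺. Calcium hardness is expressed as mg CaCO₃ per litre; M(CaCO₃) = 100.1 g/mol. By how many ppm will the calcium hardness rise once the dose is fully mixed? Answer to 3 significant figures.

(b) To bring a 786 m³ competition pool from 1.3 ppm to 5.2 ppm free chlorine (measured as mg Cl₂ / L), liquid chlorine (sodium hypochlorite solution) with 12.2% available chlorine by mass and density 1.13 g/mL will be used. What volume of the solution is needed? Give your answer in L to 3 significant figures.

(a) 128 ppm; (b) 22.2 L

(a) Moles of Ca²⁺: 112,000 g ÷ 111 g/mol = 1009 mol.
(a) As CaCO₃: 1009 mol × 100.1 g/mol = 101,000 g.
(a) Rise: 101,000 g / 788,000 L × 1000 = 128.2 mg/L.

(b) Volume: 786 m³ = 786,000 L.
(b) Chlorine deficit: 5.2 − 1.3 = 3.9 ppm = 3.9 mg/L as Cl₂.
(b) Cl₂ equivalent needed: 3.9 mg/L × 786,000 L = 3,065,000 mg = 3065 g.
(b) Product at 12.2% available chlorine: 3065 / 0.122 = 25,130 g.
(b) Volume at density 1.13 g/mL: 25,130 g ÷ 1.13 g/mL = 22,240 mL.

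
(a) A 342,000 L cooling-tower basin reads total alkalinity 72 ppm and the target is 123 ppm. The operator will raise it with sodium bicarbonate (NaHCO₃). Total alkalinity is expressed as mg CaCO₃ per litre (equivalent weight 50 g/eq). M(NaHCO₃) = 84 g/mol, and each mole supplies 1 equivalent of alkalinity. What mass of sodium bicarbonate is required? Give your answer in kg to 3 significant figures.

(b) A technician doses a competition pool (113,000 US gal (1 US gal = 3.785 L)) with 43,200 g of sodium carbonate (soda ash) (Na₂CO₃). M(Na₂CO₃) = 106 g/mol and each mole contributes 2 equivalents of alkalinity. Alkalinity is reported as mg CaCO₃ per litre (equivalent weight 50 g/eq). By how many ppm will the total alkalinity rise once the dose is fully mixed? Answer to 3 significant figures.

(a) 29.3 kg; (b) 95.3 ppm

(a) Alkalinity to add: (123 − 72) = 51 mg/L as CaCO₃ × 342,000 L = 17,440 g as CaCO₃.
(a) Equivalents: 17,440 g ÷ 50 g/eq = 348.8 eq.
(a) NaHCO₃ supplies 1 eq per mole → 348.8 mol.
(a) Mass: 348.8 mol × 84 g/mol = 29,300 g.

(b) Volume: 113,000 US gal × 3.785 L/gal = 427,705 L.
(b) Moles of Na₂CO₃: 43,200 g ÷ 106 g/mol = 407.5 mol → 815.1 eq of alkalinity.
(b) As CaCO₃: 815.1 eq × 50 g/eq = 40,750 g.
(b) Rise: 40,750 g / 427,705 L × 1000 = 95.29 mg/L.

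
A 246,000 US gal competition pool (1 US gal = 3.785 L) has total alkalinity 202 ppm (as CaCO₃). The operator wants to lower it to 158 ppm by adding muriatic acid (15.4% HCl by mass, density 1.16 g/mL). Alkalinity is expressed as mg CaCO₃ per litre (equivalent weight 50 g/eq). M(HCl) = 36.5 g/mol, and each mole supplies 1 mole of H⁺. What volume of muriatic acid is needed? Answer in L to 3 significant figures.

167 L

Volume: 246,000 US gal × 3.785 L/gal = 931,110 L.
Alkalinity to neutralize: (202 − 158) = 44 mg/L as CaCO₃ × 931,110 L = 40,970 g as CaCO₃.
Equivalents of H⁺ required: 40,970 ÷ 50 g/eq = 819.4 eq = 819.4 mol HCl.
Mass of HCl: 819.4 × 36.5 = 29,910 g.
Mass of 15.4% solution: 29,910 / 0.154 = 194,200 g.
Volume: 194,200 g ÷ 1.16 g/mL = 167,400 mL.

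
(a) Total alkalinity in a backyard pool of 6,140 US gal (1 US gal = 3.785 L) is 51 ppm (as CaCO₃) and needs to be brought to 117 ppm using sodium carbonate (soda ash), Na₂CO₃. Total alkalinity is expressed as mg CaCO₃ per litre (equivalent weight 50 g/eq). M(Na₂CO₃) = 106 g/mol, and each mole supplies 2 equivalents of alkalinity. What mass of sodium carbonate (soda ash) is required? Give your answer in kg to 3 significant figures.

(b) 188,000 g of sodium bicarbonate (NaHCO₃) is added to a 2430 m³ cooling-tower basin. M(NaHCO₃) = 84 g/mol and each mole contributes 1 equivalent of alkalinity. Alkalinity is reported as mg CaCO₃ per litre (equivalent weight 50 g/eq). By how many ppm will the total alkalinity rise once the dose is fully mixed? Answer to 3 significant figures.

(a) 1.63 kg; (b) 46.1 ppm

(a) Volume: 6,140 US gal × 3.785 L/gal = 23,240 L.
(a) Alkalinity to add: (117 − 51) = 66 mg/L as CaCO₃ × 23,240 L = 1534 g as CaCO₃.
(a) Equivalents: 1534 g ÷ 50 g/eq = 30.68 eq.
(a) Each mole of Na₂CO₃ supplies 2 eq, so 30.68 / 2 = 15.34 mol.
(a) Mass: 15.34 mol × 106 g/mol = 1626 g.

(b) Volume: 2430 m³ = 2,430,000 L.
(b) Moles of NaHCO₃: 188,000 g ÷ 84 g/mol = 2238 mol → 2238 eq of alkalinity.
(b) As CaCO₃: 2238 eq × 50 g/eq = 111,900 g.
(b) Rise: 111,900 g / 2,430,000 L × 1000 = 46.05 mg/L.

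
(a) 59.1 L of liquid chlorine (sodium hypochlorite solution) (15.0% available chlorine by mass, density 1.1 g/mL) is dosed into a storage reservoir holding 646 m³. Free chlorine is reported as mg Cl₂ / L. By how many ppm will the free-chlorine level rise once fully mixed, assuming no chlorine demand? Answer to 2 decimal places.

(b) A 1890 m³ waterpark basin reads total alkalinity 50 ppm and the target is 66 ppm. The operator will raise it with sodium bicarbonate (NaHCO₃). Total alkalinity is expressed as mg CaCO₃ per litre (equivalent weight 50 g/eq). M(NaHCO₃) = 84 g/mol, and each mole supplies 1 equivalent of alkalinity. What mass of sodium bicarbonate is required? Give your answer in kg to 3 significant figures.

(a) Volume: 646 m³ = 646,000 L.
(a) Mass of solution: 59.1 L × 1000 mL/L × 1.1 g/mL = 65,010 g.
(a) Available chlorine delivered: 65,010 g × 0.15 = 9752 g as Cl₂.
(a) Concentration rise: 9752 g / 646,000 L = 15.1 mg/L = 15.10 ppm.

(b) Volume: 1890 m³ = 1,890,000 L.
(b) Alkalinity to add: (66 − 50) = 16 mg/L as CaCO₃ × 1,890,000 L = 30,240 g as CaCO₃.
(b) Equivalents: 30,240 g ÷ 50 g/eq = 604.8 eq.
(b) NaHCO₃ supplies 1 eq per mole → 604.8 mol.
(b) Mass: 604.8 mol × 84 g/mol = 50,800 g.

(a) 15.10 ppm; (b) 50.8 kg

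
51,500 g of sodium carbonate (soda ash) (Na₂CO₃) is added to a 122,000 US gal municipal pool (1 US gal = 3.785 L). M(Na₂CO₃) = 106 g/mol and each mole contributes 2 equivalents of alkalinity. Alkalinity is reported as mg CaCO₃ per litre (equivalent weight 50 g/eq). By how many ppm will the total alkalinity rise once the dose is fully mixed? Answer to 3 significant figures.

Volume: 122,000 US gal × 3.785 L/gal = 461,770 L.
Moles of Na₂CO₃: 51,500 g ÷ 106 g/mol = 485.8 mol → 971.7 eq of alkalinity.
As CaCO₃: 971.7 eq × 50 g/eq = 48,580 g.
Rise: 48,580 g / 461,770 L × 1000 = 105.2 mg/L.

105 ppm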